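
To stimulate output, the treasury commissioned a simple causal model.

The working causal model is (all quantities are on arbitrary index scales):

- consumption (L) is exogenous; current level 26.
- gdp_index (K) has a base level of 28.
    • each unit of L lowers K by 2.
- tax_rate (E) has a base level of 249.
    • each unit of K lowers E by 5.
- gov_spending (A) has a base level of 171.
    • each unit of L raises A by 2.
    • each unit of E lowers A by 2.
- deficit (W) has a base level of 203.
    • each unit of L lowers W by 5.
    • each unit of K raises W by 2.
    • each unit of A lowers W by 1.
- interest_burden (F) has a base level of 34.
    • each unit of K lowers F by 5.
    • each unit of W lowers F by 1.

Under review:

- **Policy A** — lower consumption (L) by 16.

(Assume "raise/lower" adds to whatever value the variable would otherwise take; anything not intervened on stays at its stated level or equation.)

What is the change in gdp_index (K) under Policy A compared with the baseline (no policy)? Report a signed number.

32

Baseline:
  L = 26
  K = 28 − 2·26 = -24
Policy A (L − 16):
  L = 26 − 16 = 10
  K = 28 − 2·10 = 8
Change in K: 8 − (-24) = 32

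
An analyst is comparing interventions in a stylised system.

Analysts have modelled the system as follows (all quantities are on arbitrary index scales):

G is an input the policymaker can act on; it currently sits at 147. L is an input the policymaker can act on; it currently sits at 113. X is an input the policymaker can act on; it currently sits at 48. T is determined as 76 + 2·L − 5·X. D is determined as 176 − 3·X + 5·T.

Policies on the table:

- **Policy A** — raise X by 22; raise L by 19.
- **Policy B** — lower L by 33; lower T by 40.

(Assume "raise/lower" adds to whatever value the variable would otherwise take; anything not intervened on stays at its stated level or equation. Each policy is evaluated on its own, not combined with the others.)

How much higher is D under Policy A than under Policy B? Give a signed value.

104

Policy A (X + 22, L + 19):
  L = 113 + 19 = 132
  X = 48 + 22 = 70
  T = 76 + 2·132 − 5·70 = -10
  D = 176 − 3·70 + 5·(-10) = -84
Policy B (L − 33, T − 40):
  L = 113 − 33 = 80
  X = 48
  T = 76 + 2·80 − 5·48 (−40 from intervention) = -44
  D = 176 − 3·48 + 5·(-44) = -188
D: -84 − (-188) = 104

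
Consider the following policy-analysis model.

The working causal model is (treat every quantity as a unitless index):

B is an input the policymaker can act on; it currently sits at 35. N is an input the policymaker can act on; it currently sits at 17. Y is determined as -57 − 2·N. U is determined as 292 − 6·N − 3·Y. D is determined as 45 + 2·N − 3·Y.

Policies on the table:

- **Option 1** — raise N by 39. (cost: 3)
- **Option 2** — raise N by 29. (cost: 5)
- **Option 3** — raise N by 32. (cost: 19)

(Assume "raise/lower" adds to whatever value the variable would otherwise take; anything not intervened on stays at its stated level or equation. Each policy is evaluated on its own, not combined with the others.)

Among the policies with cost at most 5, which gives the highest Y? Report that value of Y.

Option 1 (N + 39):
  N = 17 + 39 = 56
  Y = -57 − 2·56 = -169
Option 2 (N + 29):
  N = 17 + 29 = 46
  Y = -57 − 2·46 = -149
Comparing — Option 1: Y=-169, Option 2: Y=-149. Highest is -149 (Option 2).

-149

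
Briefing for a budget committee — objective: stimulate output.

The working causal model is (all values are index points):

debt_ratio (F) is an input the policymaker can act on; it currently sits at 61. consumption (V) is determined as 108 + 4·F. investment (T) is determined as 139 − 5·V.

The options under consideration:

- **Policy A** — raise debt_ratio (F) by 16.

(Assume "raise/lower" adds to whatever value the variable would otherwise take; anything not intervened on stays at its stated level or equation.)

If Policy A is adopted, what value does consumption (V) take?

Policy A (F + 16):
  F = 61 + 16 = 77
  V = 108 + 4·77 = 416

416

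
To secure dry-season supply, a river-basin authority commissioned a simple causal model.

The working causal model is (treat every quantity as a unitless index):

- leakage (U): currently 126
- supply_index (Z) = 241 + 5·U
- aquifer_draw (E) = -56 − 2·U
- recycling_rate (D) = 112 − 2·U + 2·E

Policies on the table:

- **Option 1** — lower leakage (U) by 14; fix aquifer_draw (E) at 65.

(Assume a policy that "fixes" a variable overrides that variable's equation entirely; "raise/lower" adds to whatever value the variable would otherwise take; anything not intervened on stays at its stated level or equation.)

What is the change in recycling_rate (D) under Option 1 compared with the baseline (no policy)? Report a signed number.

774

Baseline:
  U = 126
  E = -56 − 2·126 = -308
  D = 112 − 2·126 + 2·(-308) = -756
Option 1 (U − 14, E := 65):
  U = 126 − 14 = 112
  E = 65
  D = 112 − 2·112 + 2·65 = 18
Change in D: 18 − (-756) = 774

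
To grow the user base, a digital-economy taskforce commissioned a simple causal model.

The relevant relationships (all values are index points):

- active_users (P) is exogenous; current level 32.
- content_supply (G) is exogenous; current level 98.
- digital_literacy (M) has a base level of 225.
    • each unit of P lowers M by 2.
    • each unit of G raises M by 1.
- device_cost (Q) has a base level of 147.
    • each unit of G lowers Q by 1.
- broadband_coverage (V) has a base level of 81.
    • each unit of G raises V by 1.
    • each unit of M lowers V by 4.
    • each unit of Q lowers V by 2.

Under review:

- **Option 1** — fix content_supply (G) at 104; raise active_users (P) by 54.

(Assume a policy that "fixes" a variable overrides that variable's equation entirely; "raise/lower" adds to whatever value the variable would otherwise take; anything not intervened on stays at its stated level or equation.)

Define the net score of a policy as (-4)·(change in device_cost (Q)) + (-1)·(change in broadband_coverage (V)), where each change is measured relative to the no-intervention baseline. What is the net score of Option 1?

-402

Baseline:
  P = 32
  G = 98
  M = 225 − 2·32 + 98 = 259
  Q = 147 − 98 = 49
  V = 81 + 98 − 4·259 − 2·49 = -955
Option 1 (G := 104, P + 54):
  P = 32 + 54 = 86
  G = 104
  M = 225 − 2·86 + 104 = 157
  Q = 147 − 104 = 43
  V = 81 + 104 − 4·157 − 2·43 = -529
ΔQ = 43 − 49 = -6; ΔV = -529 − (-955) = 426
Score = (-4)·(-6) + (-1)·426 = -402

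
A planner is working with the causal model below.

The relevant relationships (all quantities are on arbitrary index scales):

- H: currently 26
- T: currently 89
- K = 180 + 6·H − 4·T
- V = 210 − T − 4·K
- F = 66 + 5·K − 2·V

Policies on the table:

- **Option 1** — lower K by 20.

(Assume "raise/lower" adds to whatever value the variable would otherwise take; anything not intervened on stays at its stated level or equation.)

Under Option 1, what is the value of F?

Option 1 (K − 20):
  H = 26
  T = 89
  K = 180 + 6·26 − 4·89 (−20 from intervention) = -40
  V = 210 − 89 − 4·(-40) = 281
  F = 66 + 5·(-40) − 2·281 = -696

-696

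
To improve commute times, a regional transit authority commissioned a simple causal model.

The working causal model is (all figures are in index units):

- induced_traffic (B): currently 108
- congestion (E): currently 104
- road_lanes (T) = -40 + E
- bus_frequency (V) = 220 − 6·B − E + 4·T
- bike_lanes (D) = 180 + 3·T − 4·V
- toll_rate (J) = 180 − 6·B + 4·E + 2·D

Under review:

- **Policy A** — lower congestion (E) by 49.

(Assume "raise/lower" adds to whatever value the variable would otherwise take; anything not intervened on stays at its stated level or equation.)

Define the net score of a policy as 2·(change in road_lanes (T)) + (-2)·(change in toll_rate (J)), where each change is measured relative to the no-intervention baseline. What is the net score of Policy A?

-1470

Baseline:
  B = 108
  E = 104
  T = -40 + 104 = 64
  V = 220 − 6·108 − 104 + 4·64 = -276
  D = 180 + 3·64 − 4·(-276) = 1476
  J = 180 − 6·108 + 4·104 + 2·1476 = 2900
Policy A (E − 49):
  B = 108
  E = 104 − 49 = 55
  T = -40 + 55 = 15
  V = 220 − 6·108 − 55 + 4·15 = -423
  D = 180 + 3·15 − 4·(-423) = 1917
  J = 180 − 6·108 + 4·55 + 2·1917 = 3586
ΔT = 15 − 64 = -49; ΔJ = 3586 − 2900 = 686
Score = 2·(-49) + (-2)·686 = -1470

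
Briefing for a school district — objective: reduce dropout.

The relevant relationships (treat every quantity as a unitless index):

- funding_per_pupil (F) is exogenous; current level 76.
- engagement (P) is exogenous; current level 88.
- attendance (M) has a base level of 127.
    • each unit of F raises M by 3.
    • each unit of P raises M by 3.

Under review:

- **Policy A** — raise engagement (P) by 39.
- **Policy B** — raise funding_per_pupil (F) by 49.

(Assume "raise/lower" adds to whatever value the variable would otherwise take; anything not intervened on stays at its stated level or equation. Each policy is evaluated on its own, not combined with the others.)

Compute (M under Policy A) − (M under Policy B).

-30

Policy A (P + 39):
  F = 76
  P = 88 + 39 = 127
  M = 127 + 3·76 + 3·127 = 736
Policy B (F + 49):
  F = 76 + 49 = 125
  P = 88
  M = 127 + 3·125 + 3·88 = 766
M: 736 − 766 = -30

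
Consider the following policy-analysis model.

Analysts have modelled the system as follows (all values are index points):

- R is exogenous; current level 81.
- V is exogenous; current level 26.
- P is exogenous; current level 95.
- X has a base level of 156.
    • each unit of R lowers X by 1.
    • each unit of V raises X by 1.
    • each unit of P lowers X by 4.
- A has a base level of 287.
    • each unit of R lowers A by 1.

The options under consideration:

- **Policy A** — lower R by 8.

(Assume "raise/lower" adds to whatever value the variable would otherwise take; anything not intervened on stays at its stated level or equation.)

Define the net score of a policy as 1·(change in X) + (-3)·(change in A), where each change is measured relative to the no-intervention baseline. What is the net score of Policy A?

-16

Baseline:
  R = 81
  V = 26
  P = 95
  X = 156 − 81 + 26 − 4·95 = -279
  A = 287 − 81 = 206
Policy A (R − 8):
  R = 81 − 8 = 73
  V = 26
  P = 95
  X = 156 − 73 + 26 − 4·95 = -271
  A = 287 − 73 = 214
ΔX = -271 − (-279) = 8; ΔA = 214 − 206 = 8
Score = 1·8 + (-3)·8 = -16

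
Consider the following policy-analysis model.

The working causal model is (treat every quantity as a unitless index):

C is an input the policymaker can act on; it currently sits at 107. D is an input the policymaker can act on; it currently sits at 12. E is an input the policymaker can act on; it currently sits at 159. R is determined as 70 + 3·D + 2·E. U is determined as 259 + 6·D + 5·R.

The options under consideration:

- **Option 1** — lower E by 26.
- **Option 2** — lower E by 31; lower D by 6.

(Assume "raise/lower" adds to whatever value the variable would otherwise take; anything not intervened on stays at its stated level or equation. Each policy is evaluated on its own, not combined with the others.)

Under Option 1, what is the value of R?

Option 1 (E − 26):
  D = 12
  E = 159 − 26 = 133
  R = 70 + 3·12 + 2·133 = 372

372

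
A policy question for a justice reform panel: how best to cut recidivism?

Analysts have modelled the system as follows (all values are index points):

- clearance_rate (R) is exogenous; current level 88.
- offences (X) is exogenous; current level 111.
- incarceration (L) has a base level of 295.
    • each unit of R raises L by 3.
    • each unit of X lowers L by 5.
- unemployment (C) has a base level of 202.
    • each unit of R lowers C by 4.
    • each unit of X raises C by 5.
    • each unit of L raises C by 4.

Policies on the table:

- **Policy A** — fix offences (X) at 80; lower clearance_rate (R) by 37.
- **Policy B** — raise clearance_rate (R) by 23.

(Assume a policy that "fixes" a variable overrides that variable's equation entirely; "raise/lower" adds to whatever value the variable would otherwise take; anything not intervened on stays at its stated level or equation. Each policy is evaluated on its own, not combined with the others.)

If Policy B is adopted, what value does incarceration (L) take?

Policy B (R + 23):
  R = 88 + 23 = 111
  X = 111
  L = 295 + 3·111 − 5·111 = 73

73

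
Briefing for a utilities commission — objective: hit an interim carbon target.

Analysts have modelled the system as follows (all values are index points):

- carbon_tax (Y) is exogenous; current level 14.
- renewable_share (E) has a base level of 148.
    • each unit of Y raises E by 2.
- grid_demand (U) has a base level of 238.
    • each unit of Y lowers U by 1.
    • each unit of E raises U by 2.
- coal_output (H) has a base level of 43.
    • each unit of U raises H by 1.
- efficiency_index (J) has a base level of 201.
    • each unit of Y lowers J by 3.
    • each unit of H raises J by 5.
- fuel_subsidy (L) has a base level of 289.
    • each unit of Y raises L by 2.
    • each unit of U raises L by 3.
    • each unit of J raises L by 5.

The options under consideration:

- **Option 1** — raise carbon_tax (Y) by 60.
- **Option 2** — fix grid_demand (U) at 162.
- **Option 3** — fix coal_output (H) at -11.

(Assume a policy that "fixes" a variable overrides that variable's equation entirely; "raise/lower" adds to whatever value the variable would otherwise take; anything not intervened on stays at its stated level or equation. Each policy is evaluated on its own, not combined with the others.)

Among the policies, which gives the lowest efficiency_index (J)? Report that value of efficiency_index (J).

Option 1 (Y + 60):
  Y = 14 + 60 = 74
  E = 148 + 2·74 = 296
  U = 238 − 74 + 2·296 = 756
  H = 43 + 756 = 799
  J = 201 − 3·74 + 5·799 = 3974
Option 2 (U := 162):
  Y = 14
  E = 148 + 2·14 = 176
  U = 162
  H = 43 + 162 = 205
  J = 201 − 3·14 + 5·205 = 1184
Option 3 (H := -11):
  Y = 14
  E = 148 + 2·14 = 176
  U = 238 − 14 + 2·176 = 576
  H = -11
  J = 201 − 3·14 + 5·(-11) = 104
Comparing — Option 1: J=3974, Option 2: J=1184, Option 3: J=104. Lowest is 104 (Option 3).

104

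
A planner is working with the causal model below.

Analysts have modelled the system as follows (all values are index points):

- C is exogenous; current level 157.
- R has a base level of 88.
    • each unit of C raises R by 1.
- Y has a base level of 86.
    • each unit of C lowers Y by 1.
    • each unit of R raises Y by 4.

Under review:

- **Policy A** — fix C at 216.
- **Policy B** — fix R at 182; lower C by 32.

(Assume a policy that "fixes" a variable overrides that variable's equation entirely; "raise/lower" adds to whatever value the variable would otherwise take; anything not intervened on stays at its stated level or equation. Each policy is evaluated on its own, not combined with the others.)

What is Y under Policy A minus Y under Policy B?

Policy A (C := 216):
  C = 216
  R = 88 + 216 = 304
  Y = 86 − 216 + 4·304 = 1086
Policy B (R := 182, C − 32):
  C = 157 − 32 = 125
  R = 182
  Y = 86 − 125 + 4·182 = 689
Y: 1086 − 689 = 397

397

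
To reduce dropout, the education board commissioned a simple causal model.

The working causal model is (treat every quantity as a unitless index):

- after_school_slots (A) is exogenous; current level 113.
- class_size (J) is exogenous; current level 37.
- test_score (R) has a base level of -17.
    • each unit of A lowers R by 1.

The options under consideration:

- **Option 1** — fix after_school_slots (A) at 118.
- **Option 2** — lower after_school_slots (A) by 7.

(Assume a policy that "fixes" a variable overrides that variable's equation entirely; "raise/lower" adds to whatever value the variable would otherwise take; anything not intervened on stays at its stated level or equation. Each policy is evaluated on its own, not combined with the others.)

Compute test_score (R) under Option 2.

Option 2 (A − 7):
  A = 113 − 7 = 106
  R = -17 − 106 = -123

-123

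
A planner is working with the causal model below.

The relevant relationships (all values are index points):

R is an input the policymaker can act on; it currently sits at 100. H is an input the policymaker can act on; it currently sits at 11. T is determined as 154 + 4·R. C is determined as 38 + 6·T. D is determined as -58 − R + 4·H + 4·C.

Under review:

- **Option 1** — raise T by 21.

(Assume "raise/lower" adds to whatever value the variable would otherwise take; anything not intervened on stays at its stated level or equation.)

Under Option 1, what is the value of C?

Option 1 (T + 21):
  R = 100
  T = 154 + 4·100 (+21 from intervention) = 575
  C = 38 + 6·575 = 3488

3488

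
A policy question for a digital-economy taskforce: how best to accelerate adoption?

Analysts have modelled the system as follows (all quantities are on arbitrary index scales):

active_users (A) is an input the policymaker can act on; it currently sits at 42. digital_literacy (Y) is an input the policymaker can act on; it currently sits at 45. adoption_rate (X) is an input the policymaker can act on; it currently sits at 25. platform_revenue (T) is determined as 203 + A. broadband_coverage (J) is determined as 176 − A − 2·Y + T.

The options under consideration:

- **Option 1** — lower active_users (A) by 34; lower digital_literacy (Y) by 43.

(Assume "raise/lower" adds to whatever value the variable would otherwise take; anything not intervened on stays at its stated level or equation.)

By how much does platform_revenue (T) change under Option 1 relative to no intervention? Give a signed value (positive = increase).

Baseline:
  A = 42
  T = 203 + 42 = 245
Option 1 (A − 34, Y − 43):
  A = 42 − 34 = 8
  T = 203 + 8 = 211
Change in T: 211 − 245 = -34

-34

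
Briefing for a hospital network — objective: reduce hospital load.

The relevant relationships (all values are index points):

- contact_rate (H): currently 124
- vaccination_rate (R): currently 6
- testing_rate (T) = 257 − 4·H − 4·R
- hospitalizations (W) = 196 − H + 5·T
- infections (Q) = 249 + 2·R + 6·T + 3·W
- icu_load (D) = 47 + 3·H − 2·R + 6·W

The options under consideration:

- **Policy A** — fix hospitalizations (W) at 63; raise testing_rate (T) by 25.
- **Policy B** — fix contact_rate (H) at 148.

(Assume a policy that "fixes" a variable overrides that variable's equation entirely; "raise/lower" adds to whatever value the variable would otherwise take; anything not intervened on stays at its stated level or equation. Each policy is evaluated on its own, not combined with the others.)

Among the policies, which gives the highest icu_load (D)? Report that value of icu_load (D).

785

Policy A (W := 63, T + 25):
  H = 124
  R = 6
  T = 257 − 4·124 − 4·6 (+25 from intervention) = -238
  W = 63
  D = 47 + 3·124 − 2·6 + 6·63 = 785
Policy B (H := 148):
  H = 148
  R = 6
  T = 257 − 4·148 − 4·6 = -359
  W = 196 − 148 + 5·(-359) = -1747
  D = 47 + 3·148 − 2·6 + 6·(-1747) = -10003
Comparing — Policy A: D=785, Policy B: D=-10003. Highest is 785 (Policy A).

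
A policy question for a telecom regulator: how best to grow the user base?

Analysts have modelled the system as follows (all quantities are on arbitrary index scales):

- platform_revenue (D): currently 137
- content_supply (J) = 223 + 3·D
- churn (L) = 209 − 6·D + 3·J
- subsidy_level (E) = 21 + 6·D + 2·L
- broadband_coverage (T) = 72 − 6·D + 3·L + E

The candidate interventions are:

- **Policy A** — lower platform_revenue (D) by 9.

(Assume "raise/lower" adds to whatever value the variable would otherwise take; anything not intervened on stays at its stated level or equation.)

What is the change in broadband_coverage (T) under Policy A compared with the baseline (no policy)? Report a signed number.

-135

Baseline:
  D = 137
  J = 223 + 3·137 = 634
  L = 209 − 6·137 + 3·634 = 1289
  E = 21 + 6·137 + 2·1289 = 3421
  T = 72 − 6·137 + 3·1289 + 3421 = 6538
Policy A (D − 9):
  D = 137 − 9 = 128
  J = 223 + 3·128 = 607
  L = 209 − 6·128 + 3·607 = 1262
  E = 21 + 6·128 + 2·1262 = 3313
  T = 72 − 6·128 + 3·1262 + 3313 = 6403
Change in T: 6403 − 6538 = -135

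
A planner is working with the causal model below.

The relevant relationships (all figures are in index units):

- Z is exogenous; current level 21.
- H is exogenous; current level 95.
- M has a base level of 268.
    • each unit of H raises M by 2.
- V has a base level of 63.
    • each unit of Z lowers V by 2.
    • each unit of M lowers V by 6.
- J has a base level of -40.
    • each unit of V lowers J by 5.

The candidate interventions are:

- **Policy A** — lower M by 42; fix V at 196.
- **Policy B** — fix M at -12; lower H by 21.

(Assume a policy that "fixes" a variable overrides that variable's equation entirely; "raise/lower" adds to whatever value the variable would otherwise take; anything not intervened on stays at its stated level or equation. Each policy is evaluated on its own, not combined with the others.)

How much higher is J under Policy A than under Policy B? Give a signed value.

Policy A (M − 42, V := 196):
  Z = 21
  H = 95
  M = 268 + 2·95 (−42 from intervention) = 416
  V = 196
  J = -40 − 5·196 = -1020
Policy B (M := -12, H − 21):
  Z = 21
  H = 95 − 21 = 74
  M = -12
  V = 63 − 2·21 − 6·(-12) = 93
  J = -40 − 5·93 = -505
J: -1020 − (-505) = -515

-515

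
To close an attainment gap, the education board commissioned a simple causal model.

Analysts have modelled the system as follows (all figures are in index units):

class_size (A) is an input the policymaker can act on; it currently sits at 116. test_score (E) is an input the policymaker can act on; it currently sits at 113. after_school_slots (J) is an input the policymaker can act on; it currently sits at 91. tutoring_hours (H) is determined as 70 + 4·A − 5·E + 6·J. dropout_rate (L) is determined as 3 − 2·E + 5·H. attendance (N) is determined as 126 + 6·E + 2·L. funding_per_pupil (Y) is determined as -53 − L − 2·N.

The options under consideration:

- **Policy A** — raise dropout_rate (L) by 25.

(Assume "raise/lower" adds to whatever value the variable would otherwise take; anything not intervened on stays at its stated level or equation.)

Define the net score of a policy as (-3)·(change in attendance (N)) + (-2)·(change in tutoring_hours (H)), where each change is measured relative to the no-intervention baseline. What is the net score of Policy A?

Baseline:
  A = 116
  E = 113
  J = 91
  H = 70 + 4·116 − 5·113 + 6·91 = 515
  L = 3 − 2·113 + 5·515 = 2352
  N = 126 + 6·113 + 2·2352 = 5508
Policy A (L + 25):
  A = 116
  E = 113
  J = 91
  H = 70 + 4·116 − 5·113 + 6·91 = 515
  L = 3 − 2·113 + 5·515 (+25 from intervention) = 2377
  N = 126 + 6·113 + 2·2377 = 5558
ΔN = 5558 − 5508 = 50; ΔH = 515 − 515 = 0
Score = (-3)·50 + (-2)·0 = -150

-150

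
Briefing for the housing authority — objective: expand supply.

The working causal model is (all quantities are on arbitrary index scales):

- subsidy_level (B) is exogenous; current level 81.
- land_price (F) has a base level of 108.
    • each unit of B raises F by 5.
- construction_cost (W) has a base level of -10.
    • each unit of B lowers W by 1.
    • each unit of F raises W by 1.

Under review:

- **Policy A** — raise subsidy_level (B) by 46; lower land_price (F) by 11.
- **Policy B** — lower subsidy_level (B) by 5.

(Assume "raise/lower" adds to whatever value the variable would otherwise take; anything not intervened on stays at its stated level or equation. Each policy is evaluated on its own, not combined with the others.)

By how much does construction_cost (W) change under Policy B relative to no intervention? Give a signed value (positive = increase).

Baseline:
  B = 81
  F = 108 + 5·81 = 513
  W = -10 − 81 + 513 = 422
Policy B (B − 5):
  B = 81 − 5 = 76
  F = 108 + 5·76 = 488
  W = -10 − 76 + 488 = 402
Change in W: 402 − 422 = -20

-20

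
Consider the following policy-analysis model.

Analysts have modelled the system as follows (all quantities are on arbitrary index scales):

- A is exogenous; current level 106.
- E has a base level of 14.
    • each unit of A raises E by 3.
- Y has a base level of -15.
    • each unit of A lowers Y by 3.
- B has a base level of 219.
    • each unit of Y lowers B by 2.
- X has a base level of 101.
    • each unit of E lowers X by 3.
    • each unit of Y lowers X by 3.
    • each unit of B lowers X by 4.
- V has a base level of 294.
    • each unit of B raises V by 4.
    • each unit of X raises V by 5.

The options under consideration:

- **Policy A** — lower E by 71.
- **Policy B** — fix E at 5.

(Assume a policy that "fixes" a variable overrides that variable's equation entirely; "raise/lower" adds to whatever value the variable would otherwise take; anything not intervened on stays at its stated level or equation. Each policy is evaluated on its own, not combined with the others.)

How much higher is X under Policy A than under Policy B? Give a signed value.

Policy A (E − 71):
  A = 106
  E = 14 + 3·106 (−71 from intervention) = 261
  Y = -15 − 3·106 = -333
  B = 219 − 2·(-333) = 885
  X = 101 − 3·261 − 3·(-333) − 4·885 = -3223
Policy B (E := 5):
  A = 106
  E = 5
  Y = -15 − 3·106 = -333
  B = 219 − 2·(-333) = 885
  X = 101 − 3·5 − 3·(-333) − 4·885 = -2455
X: -3223 − (-2455) = -768

-768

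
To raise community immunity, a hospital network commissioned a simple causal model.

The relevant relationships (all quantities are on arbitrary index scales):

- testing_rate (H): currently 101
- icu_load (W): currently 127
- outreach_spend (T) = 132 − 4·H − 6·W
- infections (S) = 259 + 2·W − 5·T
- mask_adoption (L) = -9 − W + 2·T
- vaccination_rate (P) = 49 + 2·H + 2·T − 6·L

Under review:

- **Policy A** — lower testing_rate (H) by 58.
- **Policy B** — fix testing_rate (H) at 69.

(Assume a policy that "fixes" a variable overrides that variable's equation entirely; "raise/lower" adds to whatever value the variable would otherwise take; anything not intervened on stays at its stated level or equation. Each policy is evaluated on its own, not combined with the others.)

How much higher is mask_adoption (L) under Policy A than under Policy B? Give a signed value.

Policy A (H − 58):
  H = 101 − 58 = 43
  W = 127
  T = 132 − 4·43 − 6·127 = -802
  L = -9 − 127 + 2·(-802) = -1740
Policy B (H := 69):
  H = 69
  W = 127
  T = 132 − 4·69 − 6·127 = -906
  L = -9 − 127 + 2·(-906) = -1948
L: -1740 − (-1948) = 208

208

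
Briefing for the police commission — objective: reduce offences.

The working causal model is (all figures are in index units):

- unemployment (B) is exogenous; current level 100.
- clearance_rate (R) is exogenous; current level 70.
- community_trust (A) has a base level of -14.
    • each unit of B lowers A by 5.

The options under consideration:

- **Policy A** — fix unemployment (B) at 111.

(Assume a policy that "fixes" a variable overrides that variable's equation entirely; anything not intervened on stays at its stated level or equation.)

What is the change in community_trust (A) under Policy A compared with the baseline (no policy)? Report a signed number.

-55

Baseline:
  B = 100
  A = -14 − 5·100 = -514
Policy A (B := 111):
  B = 111
  A = -14 − 5·111 = -569
Change in A: -569 − (-514) = -55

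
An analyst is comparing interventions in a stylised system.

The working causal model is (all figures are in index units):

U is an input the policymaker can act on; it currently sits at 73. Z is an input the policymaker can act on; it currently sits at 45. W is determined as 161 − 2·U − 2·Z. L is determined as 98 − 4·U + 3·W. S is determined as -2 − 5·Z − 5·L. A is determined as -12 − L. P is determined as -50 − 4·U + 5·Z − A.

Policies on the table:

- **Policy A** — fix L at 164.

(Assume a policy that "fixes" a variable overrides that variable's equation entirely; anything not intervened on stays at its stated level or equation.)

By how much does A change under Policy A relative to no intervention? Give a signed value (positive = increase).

Baseline:
  U = 73
  Z = 45
  W = 161 − 2·73 − 2·45 = -75
  L = 98 − 4·73 + 3·(-75) = -419
  A = -12 − (-419) = 407
Policy A (L := 164):
  U = 73
  Z = 45
  W = 161 − 2·73 − 2·45 = -75
  L = 164
  A = -12 − 164 = -176
Change in A: -176 − 407 = -583

-583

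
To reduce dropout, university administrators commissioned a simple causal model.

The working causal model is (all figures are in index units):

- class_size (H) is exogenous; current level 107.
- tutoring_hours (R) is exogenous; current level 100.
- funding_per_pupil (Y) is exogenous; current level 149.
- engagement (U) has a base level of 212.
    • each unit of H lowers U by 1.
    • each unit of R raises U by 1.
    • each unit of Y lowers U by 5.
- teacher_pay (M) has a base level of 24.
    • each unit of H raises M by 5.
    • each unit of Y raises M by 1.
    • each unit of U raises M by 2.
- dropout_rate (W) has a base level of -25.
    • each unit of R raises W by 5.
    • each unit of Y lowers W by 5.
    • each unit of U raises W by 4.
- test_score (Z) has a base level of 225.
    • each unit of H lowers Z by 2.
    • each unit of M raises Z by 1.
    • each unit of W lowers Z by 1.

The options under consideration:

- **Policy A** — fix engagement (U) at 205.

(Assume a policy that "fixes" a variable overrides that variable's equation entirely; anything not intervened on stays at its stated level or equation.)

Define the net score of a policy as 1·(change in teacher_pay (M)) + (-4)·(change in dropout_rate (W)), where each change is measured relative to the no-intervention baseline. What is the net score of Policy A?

Baseline:
  H = 107
  R = 100
  Y = 149
  U = 212 − 107 + 100 − 5·149 = -540
  M = 24 + 5·107 + 149 + 2·(-540) = -372
  W = -25 + 5·100 − 5·149 + 4·(-540) = -2430
Policy A (U := 205):
  H = 107
  R = 100
  Y = 149
  U = 205
  M = 24 + 5·107 + 149 + 2·205 = 1118
  W = -25 + 5·100 − 5·149 + 4·205 = 550
ΔM = 1118 − (-372) = 1490; ΔW = 550 − (-2430) = 2980
Score = 1·1490 + (-4)·2980 = -10430

-10430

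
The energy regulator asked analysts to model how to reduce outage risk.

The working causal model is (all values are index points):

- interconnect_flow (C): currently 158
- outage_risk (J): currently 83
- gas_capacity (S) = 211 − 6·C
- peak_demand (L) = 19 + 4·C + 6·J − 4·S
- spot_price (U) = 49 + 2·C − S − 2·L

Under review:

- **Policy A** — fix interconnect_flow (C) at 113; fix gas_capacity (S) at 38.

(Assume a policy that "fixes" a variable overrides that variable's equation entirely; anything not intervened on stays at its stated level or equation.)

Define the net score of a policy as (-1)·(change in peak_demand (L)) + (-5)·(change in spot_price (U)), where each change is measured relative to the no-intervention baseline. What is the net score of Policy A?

Baseline:
  C = 158
  J = 83
  S = 211 − 6·158 = -737
  L = 19 + 4·158 + 6·83 − 4·(-737) = 4097
  U = 49 + 2·158 − (-737) − 2·4097 = -7092
Policy A (C := 113, S := 38):
  C = 113
  J = 83
  S = 38
  L = 19 + 4·113 + 6·83 − 4·38 = 817
  U = 49 + 2·113 − 38 − 2·817 = -1397
ΔL = 817 − 4097 = -3280; ΔU = -1397 − (-7092) = 5695
Score = (-1)·(-3280) + (-5)·5695 = -25195

-25195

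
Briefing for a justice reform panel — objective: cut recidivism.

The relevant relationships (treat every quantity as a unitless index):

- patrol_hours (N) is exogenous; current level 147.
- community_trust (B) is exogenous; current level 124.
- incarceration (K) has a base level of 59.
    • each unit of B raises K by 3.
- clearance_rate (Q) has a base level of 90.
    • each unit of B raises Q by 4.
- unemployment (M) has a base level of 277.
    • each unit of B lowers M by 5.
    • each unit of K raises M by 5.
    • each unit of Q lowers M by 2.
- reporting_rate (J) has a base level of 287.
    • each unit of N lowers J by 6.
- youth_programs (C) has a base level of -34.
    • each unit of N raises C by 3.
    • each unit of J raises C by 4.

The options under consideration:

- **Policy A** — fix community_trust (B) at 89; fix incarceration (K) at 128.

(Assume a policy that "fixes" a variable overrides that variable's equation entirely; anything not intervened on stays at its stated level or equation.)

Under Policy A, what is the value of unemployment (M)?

-420

Policy A (B := 89, K := 128):
  B = 89
  K = 128
  Q = 90 + 4·89 = 446
  M = 277 − 5·89 + 5·128 − 2·446 = -420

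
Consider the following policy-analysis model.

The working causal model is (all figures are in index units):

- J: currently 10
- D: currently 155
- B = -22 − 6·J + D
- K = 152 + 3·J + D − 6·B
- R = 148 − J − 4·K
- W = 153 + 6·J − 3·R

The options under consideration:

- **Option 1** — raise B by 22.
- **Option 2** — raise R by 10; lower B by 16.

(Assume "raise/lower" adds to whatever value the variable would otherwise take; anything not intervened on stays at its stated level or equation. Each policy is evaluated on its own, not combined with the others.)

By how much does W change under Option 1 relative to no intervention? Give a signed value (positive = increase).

Baseline:
  J = 10
  D = 155
  B = -22 − 6·10 + 155 = 73
  K = 152 + 3·10 + 155 − 6·73 = -101
  R = 148 − 10 − 4·(-101) = 542
  W = 153 + 6·10 − 3·542 = -1413
Option 1 (B + 22):
  J = 10
  D = 155
  B = -22 − 6·10 + 155 (+22 from intervention) = 95
  K = 152 + 3·10 + 155 − 6·95 = -233
  R = 148 − 10 − 4·(-233) = 1070
  W = 153 + 6·10 − 3·1070 = -2997
Change in W: -2997 − (-1413) = -1584

-1584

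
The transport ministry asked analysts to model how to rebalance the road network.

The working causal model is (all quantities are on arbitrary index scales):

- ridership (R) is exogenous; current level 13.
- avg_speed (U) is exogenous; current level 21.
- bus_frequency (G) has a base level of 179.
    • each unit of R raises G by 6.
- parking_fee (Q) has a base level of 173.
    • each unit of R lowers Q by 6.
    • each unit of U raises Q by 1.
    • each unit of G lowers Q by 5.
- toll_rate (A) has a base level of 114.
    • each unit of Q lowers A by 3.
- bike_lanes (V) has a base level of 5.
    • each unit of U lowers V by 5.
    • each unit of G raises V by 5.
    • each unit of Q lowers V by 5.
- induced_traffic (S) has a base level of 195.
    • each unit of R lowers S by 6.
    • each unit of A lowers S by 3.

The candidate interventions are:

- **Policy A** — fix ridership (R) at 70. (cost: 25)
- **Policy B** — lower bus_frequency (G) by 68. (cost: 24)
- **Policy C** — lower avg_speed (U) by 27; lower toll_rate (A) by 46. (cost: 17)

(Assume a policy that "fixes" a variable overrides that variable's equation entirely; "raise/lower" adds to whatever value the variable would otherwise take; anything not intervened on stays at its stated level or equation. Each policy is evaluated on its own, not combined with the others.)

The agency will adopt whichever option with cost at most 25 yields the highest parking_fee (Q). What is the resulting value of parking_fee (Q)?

Policy A (R := 70):
  R = 70
  U = 21
  G = 179 + 6·70 = 599
  Q = 173 − 6·70 + 21 − 5·599 = -3221
Policy B (G − 68):
  R = 13
  U = 21
  G = 179 + 6·13 (−68 from intervention) = 189
  Q = 173 − 6·13 + 21 − 5·189 = -829
Policy C (U − 27, A − 46):
  R = 13
  U = 21 − 27 = -6
  G = 179 + 6·13 = 257
  Q = 173 − 6·13 + (-6) − 5·257 = -1196
Comparing — Policy A: Q=-3221, Policy B: Q=-829, Policy C: Q=-1196. Highest is -829 (Policy B).

-829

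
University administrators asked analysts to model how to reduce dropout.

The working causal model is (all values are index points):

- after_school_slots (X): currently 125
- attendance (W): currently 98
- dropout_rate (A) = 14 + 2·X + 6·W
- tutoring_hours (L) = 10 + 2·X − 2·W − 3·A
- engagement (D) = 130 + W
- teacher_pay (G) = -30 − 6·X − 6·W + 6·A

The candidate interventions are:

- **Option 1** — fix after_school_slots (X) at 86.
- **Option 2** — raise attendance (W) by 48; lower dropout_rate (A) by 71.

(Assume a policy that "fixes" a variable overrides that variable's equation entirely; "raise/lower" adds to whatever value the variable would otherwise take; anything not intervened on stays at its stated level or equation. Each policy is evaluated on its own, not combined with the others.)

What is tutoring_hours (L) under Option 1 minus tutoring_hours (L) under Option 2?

Option 1 (X := 86):
  X = 86
  W = 98
  A = 14 + 2·86 + 6·98 = 774
  L = 10 + 2·86 − 2·98 − 3·774 = -2336
Option 2 (W + 48, A − 71):
  X = 125
  W = 98 + 48 = 146
  A = 14 + 2·125 + 6·146 (−71 from intervention) = 1069
  L = 10 + 2·125 − 2·146 − 3·1069 = -3239
L: -2336 − (-3239) = 903

903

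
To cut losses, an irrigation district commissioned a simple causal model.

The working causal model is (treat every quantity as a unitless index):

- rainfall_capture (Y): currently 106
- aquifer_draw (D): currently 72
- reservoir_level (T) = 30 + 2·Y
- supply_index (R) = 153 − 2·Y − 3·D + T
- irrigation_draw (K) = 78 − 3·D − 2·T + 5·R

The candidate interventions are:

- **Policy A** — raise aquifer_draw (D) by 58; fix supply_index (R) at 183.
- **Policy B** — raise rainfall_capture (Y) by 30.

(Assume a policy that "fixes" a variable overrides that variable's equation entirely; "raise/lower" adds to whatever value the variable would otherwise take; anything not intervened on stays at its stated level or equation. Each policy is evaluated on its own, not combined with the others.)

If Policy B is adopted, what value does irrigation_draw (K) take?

-907

Policy B (Y + 30):
  Y = 106 + 30 = 136
  D = 72
  T = 30 + 2·136 = 302
  R = 153 − 2·136 − 3·72 + 302 = -33
  K = 78 − 3·72 − 2·302 + 5·(-33) = -907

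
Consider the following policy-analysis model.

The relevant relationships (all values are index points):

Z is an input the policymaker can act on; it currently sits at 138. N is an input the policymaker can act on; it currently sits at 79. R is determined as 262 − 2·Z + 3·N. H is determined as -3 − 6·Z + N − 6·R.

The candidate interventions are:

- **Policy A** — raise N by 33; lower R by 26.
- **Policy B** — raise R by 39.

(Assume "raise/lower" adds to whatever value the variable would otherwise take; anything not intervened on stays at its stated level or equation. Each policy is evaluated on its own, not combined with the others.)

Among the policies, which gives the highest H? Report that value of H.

Policy A (N + 33, R − 26):
  Z = 138
  N = 79 + 33 = 112
  R = 262 − 2·138 + 3·112 (−26 from intervention) = 296
  H = -3 − 6·138 + 112 − 6·296 = -2495
Policy B (R + 39):
  Z = 138
  N = 79
  R = 262 − 2·138 + 3·79 (+39 from intervention) = 262
  H = -3 − 6·138 + 79 − 6·262 = -2324
Comparing — Policy A: H=-2495, Policy B: H=-2324. Highest is -2324 (Policy B).

-2324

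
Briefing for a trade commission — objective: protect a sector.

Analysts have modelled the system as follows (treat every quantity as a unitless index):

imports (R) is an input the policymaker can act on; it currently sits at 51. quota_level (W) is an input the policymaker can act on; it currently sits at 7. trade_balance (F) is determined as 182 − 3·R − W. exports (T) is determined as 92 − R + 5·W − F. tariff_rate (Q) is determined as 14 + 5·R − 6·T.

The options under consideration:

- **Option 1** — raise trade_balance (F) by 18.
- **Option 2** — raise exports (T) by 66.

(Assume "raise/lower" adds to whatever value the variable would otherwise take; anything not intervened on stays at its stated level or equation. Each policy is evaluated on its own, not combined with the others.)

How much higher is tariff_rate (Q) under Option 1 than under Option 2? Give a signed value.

Option 1 (F + 18):
  R = 51
  W = 7
  F = 182 − 3·51 − 7 (+18 from intervention) = 40
  T = 92 − 51 + 5·7 − 40 = 36
  Q = 14 + 5·51 − 6·36 = 53
Option 2 (T + 66):
  R = 51
  W = 7
  F = 182 − 3·51 − 7 = 22
  T = 92 − 51 + 5·7 − 22 (+66 from intervention) = 120
  Q = 14 + 5·51 − 6·120 = -451
Q: 53 − (-451) = 504

504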